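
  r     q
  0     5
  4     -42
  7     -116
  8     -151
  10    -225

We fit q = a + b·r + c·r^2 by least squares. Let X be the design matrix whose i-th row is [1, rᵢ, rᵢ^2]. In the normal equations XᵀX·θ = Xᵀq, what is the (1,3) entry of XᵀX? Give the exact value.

Row 1 ↔ basis 1, column 3 ↔ basis r^2, so (XᵀX)_{1,3} = Σᵢ r^2 = (1)·(0) + (1)·(16) + (1)·(49) + (1)·(64) + (1)·(100) = 229.

229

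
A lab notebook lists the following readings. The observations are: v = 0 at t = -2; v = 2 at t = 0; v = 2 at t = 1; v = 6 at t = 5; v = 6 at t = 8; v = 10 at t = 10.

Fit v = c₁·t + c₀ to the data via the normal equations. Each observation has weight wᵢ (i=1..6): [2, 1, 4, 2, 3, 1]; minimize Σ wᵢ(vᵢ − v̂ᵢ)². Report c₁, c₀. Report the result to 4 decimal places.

Sums needed: Σwᵢ·t·t = 354, Σwᵢ·t = 44, Σwᵢ·1 = 13.
Moment sums: Σwᵢ·t·v = 312, Σwᵢ·v = 50.
XᵀWX·[c₁, c₀]ᵀ = XᵀWv becomes [[354, 44]; [44, 13]]·[c₁, c₀]ᵀ = [312, 50]ᵀ.
Δ = 354·13 − 44² = 2666.
c₁ = (312·13 − 44·50)/2666 = 928/1333; c₀ = (354·50 − 44·312)/2666 = 1986/1333.

c₁ = 0.6962, c₀ = 1.4899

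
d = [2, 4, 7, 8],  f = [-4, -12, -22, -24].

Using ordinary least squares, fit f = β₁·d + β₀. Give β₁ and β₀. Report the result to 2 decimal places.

Entries of MᵀM: Σd·d = 133, Σd = 21, Σ1 = 4.
For Mᵀf: Σd·f = -402, Σf = -62.
So MᵀM·[β₁, β₀]ᵀ = Mᵀf: [[133, 21]; [21, 4]]·[β₁, β₀]ᵀ = [-402, -62]ᵀ.
Δ = 133·4 − 21² = 91.
β₁ = ((-402)·4 − 21·(-62))/91 = -306/91; β₀ = (133·(-62) − 21·(-402))/91 = 28/13.

β₁ = -3.36, β₀ = 2.15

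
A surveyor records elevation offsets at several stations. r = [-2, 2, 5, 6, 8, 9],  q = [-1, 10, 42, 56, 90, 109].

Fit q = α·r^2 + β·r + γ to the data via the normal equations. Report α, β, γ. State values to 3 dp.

With design matrix A, AᵀA = [[12610, 1582, 214]; [1582, 214, 28]; [214, 28, 6]] and Aᵀq = [17691, 2269, 306]ᵀ.
Solving the 3×3 system (Gaussian elimination) gives α = 445/447, β = 349031/111750, γ = 17087/18625.

α = 0.996, β = 3.123, γ = 0.917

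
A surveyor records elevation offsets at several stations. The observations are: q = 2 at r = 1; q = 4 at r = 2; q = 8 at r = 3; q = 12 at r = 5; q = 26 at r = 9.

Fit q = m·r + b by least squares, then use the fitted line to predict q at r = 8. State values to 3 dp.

XᵀX·[m, b]ᵀ = Xᵀq reads: 120·m + 20·b = 328;  20·m + 5·b = 52.
Eliminating b: 5·(row 1) − 20·(row 2) gives 200·m = 5·328 − 20·52 = 600, so m = 3.
Then b = (52 − 20·3)/5 = -8/5.
At r = 8: q̂ = (3)·(8) + (-8/5)·(1) = 112/5.

q̂ = 22.400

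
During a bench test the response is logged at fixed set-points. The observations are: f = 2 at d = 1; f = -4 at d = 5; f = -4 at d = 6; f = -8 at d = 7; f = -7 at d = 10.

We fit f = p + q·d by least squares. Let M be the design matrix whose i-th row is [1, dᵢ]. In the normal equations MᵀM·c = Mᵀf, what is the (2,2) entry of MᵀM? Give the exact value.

211

Row 2 ↔ basis d, column 2 ↔ basis d, so (MᵀM)_{2,2} = Σᵢ (d)·(d) = (1)·(1) + (5)·(5) + (6)·(6) + (7)·(7) + (10)·(10) = 211.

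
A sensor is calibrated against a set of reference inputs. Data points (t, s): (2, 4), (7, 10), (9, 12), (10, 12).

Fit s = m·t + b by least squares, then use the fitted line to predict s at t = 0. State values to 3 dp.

Entries of XᵀX: Σt·t = 234, Σt = 28, Σ1 = 4.
And Σt·s = 306, Σs = 38.
Eliminating b: 4·(row 1) − 28·(row 2) gives 152·m = 4·306 − 28·38 = 160, so m = 20/19.
Then b = (38 − 28·(20/19))/4 = 81/38.
At t = 0: ŝ = (20/19)·(0) + (81/38)·(1) = 81/38.

ŝ = 2.132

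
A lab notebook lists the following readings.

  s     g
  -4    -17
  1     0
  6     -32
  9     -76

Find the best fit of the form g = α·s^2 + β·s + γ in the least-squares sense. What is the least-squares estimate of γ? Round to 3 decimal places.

γ = 0.777

The normal equations are: 8114·α + 882·β + 134·γ = -7580;  882·α + 134·β + 12·γ = -808;  134·α + 12·β + 4·γ = -125.
Solving the 3×3 system (Gaussian elimination) gives α = -4985/4994, β = 2351/4994, γ = 1941/2497.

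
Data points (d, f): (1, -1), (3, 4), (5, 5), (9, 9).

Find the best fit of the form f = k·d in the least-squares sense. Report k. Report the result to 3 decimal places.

Compute the Gram sums: Σd·d = 116.
And Σd·f = 117.
k = 117/116 = 1.00862.

k = 1.009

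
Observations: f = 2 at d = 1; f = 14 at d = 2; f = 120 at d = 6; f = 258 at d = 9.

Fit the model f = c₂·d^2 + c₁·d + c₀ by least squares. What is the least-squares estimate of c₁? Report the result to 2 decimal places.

c₁ = 3.98

XᵀX·[c₂, c₁, c₀]ᵀ = Xᵀf reads: 7874·c₂ + 954·c₁ + 122·c₀ = 25276;  954·c₂ + 122·c₁ + 18·c₀ = 3072;  122·c₂ + 18·c₁ + 4·c₀ = 394.
(Σd^2·d^2 = 7874, Σd^2·d = 954, Σd^2 = 122, Σd·d = 122, Σd = 18, Σ1 = 4, Σd^2·f = 25276, Σd·f = 3072, Σf = 394.)
Inverting the 3×3 Gram matrix, [c₂, c₁, c₀]ᵀ = [4381/1562, 6213/1562, -351/71]ᵀ.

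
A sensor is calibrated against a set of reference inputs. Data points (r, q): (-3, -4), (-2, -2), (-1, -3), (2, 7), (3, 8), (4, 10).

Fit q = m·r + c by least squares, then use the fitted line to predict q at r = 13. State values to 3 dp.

Setting ∂/∂m … = 0 gives: 43·m + 3·c = 97;  3·m + 6·c = 16.
(Σr·r = 43, Σr = 3, Σ1 = 6, Σr·q = 97, Σq = 16.)
Determinant 43·6 − 3² = 249.
m = (97·6 − 3·16)/249 = 178/83; c = (43·16 − 3·97)/249 = 397/249.
At r = 13: q̂ = (178/83)·(13) + (397/249)·(1) = 7339/249.

q̂ = 29.474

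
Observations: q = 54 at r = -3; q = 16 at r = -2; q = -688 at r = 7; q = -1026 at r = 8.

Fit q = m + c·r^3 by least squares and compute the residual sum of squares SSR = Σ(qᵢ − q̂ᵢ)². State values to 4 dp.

Forming MᵀM = [[4, 820]; [820, 380586]] and Mᵀq = [-1644, -762882]ᵀ gives MᵀM·[m, c]ᵀ = Mᵀq.
Eliminating c: 380586·(row 1) − 820·(row 2) gives 849944·m = 380586·(-1644) − 820·(-762882) = -120144, so m = -15018/106243.
Then c = ((-762882) − 820·(-15018/106243))/380586 = -212931/106243.
Residuals: 3003/106243, 11458/106243, -44833/106243, 30372/106243; SSR = 28922/106243.

SSR = 0.2722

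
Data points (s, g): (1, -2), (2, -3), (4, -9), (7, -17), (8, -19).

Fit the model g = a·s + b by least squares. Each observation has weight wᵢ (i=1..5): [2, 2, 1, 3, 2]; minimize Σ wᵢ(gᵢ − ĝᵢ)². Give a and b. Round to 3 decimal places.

Setting ∂/∂a … = 0 gives: 301·a + 47·b = -713;  47·a + 10·b = -108.
(Σwᵢ·s·s = 301, Σwᵢ·s = 47, Σwᵢ·1 = 10, Σwᵢ·s·g = -713, Σwᵢ·g = -108.)
det = 301·10 − 47² = 801.
a = ((-713)·10 − 47·(-108))/801 = -2054/801; b = (301·(-108) − 47·(-713))/801 = 1003/801.

a = -2.564, b = 1.252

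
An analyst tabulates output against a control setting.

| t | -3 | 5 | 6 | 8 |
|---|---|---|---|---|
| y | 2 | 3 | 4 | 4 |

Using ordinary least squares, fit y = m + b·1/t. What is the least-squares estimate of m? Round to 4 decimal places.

m = 3.1269

The normal system AᵀA·[m, b]ᵀ = Aᵀy is [[4, 19/120]; [19/120, 2801/14400]]·[m, b]ᵀ = [13, 11/10]ᵀ.
Eliminating b: (2801/14400)·(row 1) − (19/120)·(row 2) gives (10843/14400)·m = (2801/14400)·13 − (19/120)·(11/10) = 6781/2880, so m = 33905/10843.
Then b = ((11/10) − (19/120)·(33905/10843))/(2801/14400) = 33720/10843.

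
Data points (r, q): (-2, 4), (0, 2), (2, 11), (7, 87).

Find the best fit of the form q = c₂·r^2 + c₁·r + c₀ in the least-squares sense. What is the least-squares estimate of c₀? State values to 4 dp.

c₀ = 1.7103

Sums needed: Σr^2·r^2 = 2433, Σr^2·r = 343, Σr^2 = 57, Σr·r = 57, Σr = 7, Σ1 = 4.
Right-hand side: Σr^2·q = 4323, Σr·q = 623, Σq = 104.
MᵀM·[c₂, c₁, c₀]ᵀ = Mᵀq becomes [[2433, 343, 57]; [343, 57, 7]; [57, 7, 4]]·[c₂, c₁, c₀]ᵀ = [4323, 623, 104]ᵀ.
Row-reducing yields c₂ = 39723/26716, c₁ = 47355/26716, c₀ = 11423/6679.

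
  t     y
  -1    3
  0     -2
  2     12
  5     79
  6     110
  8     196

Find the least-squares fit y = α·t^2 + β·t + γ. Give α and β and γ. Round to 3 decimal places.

α = 3.009, β = 0.527, γ = -0.624

The normal system MᵀM·[α, β, γ]ᵀ = Mᵀy is [[6034, 860, 130]; [860, 130, 20]; [130, 20, 6]]·[α, β, γ]ᵀ = [18530, 2644, 398]ᵀ.
Row-reducing yields α = 1634/543, β = 1432/2715, γ = -113/181.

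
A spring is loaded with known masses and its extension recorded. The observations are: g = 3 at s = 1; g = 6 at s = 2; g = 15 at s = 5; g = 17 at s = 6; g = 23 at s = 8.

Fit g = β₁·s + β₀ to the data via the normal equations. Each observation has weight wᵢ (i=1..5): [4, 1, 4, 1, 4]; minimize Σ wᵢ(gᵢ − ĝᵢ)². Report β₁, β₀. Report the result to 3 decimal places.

β₁ = 2.859, β₀ = 0.287

Forming XᵀWX = [[400, 64]; [64, 14]] and XᵀWg = [1162, 187]ᵀ gives XᵀWX·[β₁, β₀]ᵀ = XᵀWg.
Eliminating β₀: 14·(row 1) − 64·(row 2) gives 1504·β₁ = 14·1162 − 64·187 = 4300, so β₁ = 1075/376.
Then β₀ = (187 − 64·(1075/376))/14 = 27/94.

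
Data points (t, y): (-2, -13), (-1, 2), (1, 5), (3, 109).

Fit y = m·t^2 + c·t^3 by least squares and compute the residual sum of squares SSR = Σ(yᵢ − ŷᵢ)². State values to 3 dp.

SSR = 5.567

From the data, Σt^2·t^2 = 99, Σt^2·t^3 = 211, Σt^3·t^3 = 795.
And Σt^2·y = 936, Σt^3·y = 3050.
Δ = 99·795 − 211² = 34184.
m = (936·795 − 211·3050)/34184 = 50285/17092; c = (99·3050 − 211·936)/34184 = 52227/17092.
Residuals: -1380/4273, 18063/8546, -4263/4273, 167/8546; SSR = 47579/8546.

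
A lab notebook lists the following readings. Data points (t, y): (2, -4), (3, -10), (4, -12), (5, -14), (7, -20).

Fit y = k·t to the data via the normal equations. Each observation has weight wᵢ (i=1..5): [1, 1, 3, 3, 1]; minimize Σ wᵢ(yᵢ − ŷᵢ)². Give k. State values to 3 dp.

Entries of MᵀWM: Σwᵢ·t·t = 185.
And Σwᵢ·t·y = -532.
Normal equations: [[185]]·[k]ᵀ = [-532]ᵀ.
k = (-532)/185 = -2.87568.

k = -2.876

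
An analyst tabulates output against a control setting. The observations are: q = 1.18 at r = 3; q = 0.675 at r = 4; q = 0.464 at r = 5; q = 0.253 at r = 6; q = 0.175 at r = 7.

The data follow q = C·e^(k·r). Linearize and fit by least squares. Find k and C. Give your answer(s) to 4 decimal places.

Taking logs, ln q = k·r + ln C, so regress ln q on r.
Σr = 25.0000, Σ(r)² = 135.0000, Σln q = -4.1127, Σr·ln q = -25.3620.
Equations: 135.0000·k + 25.0000·ln C = -25.3620;  25.0000·k + 5·ln C = -4.1127.
Solving (det = 50.0000): k = -0.47983, ln C = 1.57660, so C = exp(1.57660) = 4.83847.

k = -0.4798, C = 4.8385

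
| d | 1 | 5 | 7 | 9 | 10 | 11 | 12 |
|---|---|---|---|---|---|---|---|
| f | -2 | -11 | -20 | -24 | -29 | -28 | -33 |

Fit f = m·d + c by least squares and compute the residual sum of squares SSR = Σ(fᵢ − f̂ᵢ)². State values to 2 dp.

SSR = 13.32

Entries of XᵀX: Σd·d = 521, Σd = 55, Σ1 = 7.
Right-hand side: Σd·f = -1407, Σf = -147.
Normal equations: [[521, 55]; [55, 7]]·[m, c]ᵀ = [-1407, -147]ᵀ.
Δ = 521·7 − 55² = 622.
m = ((-1407)·7 − 55·(-147))/622 = -882/311; c = (521·(-147) − 55·(-1407))/622 = 399/311.
Residuals: -139/311, 590/311, -445/311, 75/311, -598/311, 595/311, -78/311; SSR = 4144/311.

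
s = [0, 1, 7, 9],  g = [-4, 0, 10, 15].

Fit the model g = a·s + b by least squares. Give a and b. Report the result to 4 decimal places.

Compute the Gram sums: Σs·s = 131, Σs = 17, Σ1 = 4.
Moment sums: Σs·g = 205, Σg = 21.
Normal equations: [[131, 17]; [17, 4]]·[a, b]ᵀ = [205, 21]ᵀ.
Determinant 131·4 − 17² = 235.
a = (205·4 − 17·21)/235 = 463/235; b = (131·21 − 17·205)/235 = -734/235.

a = 1.9702, b = -3.1234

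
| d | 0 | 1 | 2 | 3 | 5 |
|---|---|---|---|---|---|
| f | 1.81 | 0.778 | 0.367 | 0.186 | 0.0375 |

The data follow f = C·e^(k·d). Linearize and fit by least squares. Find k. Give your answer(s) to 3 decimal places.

With ln fᵢ as the transformed response and dᵢ as the regressor:
Σd = 11.0000, Σ(d)² = 39.0000, Σln f = -5.6255, Σd·ln f = -23.7189.
Equations: 39.0000·k + 11.0000·ln C = -23.7189;  11.0000·k + 5·ln C = -5.6255.
Solving (det = 74.0000): k = -0.76640, ln C = 0.56098.

k = -0.766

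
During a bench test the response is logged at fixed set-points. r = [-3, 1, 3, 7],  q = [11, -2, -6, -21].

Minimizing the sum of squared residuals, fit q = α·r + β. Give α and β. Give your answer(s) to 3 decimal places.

α = -3.154, β = 1.808

Forming MᵀM = [[68, 8]; [8, 4]] and Mᵀq = [-200, -18]ᵀ gives MᵀM·[α, β]ᵀ = Mᵀq.
Determinant 68·4 − 8² = 208.
α = ((-200)·4 − 8·(-18))/208 = -41/13; β = (68·(-18) − 8·(-200))/208 = 47/26.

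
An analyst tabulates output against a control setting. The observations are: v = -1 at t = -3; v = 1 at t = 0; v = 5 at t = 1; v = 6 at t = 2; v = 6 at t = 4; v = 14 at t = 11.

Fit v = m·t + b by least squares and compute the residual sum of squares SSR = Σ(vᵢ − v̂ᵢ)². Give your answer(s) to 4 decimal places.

Sums needed: Σt·t = 151, Σt = 15, Σ1 = 6.
And Σt·v = 198, Σv = 31.
Δ = 151·6 − 15² = 681.
m = (198·6 − 15·31)/681 = 241/227; b = (151·31 − 15·198)/681 = 1711/681.
Residuals: -223/681, -1030/681, 971/681, 929/681, -517/681, -130/681; SSR = 4700/681.

SSR = 6.9016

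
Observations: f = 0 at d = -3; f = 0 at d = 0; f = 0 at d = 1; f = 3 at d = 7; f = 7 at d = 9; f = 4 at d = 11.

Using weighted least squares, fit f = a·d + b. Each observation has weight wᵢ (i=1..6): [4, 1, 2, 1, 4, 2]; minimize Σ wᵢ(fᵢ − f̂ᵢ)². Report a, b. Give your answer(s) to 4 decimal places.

XᵀWX·[a, b]ᵀ = XᵀWf reads: 653·a + 55·b = 361;  55·a + 14·b = 39.
Eliminating b: 14·(row 1) − 55·(row 2) gives 6117·a = 14·361 − 55·39 = 2909, so a = 2909/6117.
Then b = (39 − 55·(2909/6117))/14 = 5612/6117.

a = 0.4756, b = 0.9174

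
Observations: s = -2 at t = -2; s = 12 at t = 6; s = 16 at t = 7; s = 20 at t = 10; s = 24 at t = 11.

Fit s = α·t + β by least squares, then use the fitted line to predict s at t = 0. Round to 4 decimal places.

ŝ = 1.5894

From the data, Σt·t = 310, Σt = 32, Σ1 = 5.
Moment sums: Σt·s = 652, Σs = 70.
Determinant 310·5 − 32² = 526.
α = (652·5 − 32·70)/526 = 510/263; β = (310·70 − 32·652)/526 = 418/263.
At t = 0: ŝ = (510/263)·(0) + (418/263)·(1) = 418/263.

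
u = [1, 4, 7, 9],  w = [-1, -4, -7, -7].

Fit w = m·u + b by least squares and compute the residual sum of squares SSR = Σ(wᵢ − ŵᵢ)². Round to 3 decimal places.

Normal-equation sums: Σu·u = 147, Σu = 21, Σ1 = 4.
Right-hand side: Σu·w = -129, Σw = -19.
So MᵀM·[m, b]ᵀ = Mᵀw: [[147, 21]; [21, 4]]·[m, b]ᵀ = [-129, -19]ᵀ.
Determinant 147·4 − 21² = 147.
m = ((-129)·4 − 21·(-19))/147 = -39/49; b = (147·(-19) − 21·(-129))/147 = -4/7.
Residuals: 18/49, -12/49, -6/7, 36/49; SSR = 72/49.

SSR = 1.469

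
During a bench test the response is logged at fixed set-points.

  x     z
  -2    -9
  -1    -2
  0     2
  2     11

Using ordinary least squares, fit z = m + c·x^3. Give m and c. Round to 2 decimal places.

Setting ∂/∂m … = 0 gives: 4·m + (-1)·c = 2;  (-1)·m + 129·c = 162.
(Σ1 = 4, Σx^3 = -1, Σx^3·x^3 = 129, Σz = 2, Σx^3·z = 162.)
Eliminating c: 129·(row 1) − (-1)·(row 2) gives 515·m = 129·2 − (-1)·162 = 420, so m = 84/103.
Then c = (162 − (-1)·(84/103))/129 = 130/103.

m = 0.82, c = 1.26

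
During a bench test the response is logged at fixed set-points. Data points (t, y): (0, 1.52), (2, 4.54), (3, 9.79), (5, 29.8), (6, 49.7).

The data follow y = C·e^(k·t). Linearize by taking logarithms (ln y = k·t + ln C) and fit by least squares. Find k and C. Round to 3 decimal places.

k = 0.589, C = 1.517

Let Y = ln y. Fitting Y = k·t + ln C by least squares:
Σt = 16.0000, Σ(t)² = 74.0000, Σln y = 11.5135, Σt·ln y = 50.2785.
Normal system: [[74.0000, 16.0000]; [16.0000, 5]]·[k, ln C]ᵀ = [50.2785, 11.5135]ᵀ.
Slope k = (n·Σt·ln y − Σt·Σln y)/(n·Σ(t)² − (Σt)²) = (5·50.2785 − 16.0000·11.5135)/114.0000 = 0.58927; ln C = (Σln y − k·Σt)/n = 0.41705, so C = exp(0.41705) = 1.51748.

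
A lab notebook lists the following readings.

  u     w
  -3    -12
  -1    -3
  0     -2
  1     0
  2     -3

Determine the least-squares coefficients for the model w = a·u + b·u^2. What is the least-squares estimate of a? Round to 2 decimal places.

From the data, Σu·u = 15, Σu·u^2 = -19, Σu^2·u^2 = 99.
For Xᵀw: Σu·w = 33, Σu^2·w = -123.
So XᵀX·[a, b]ᵀ = Xᵀw: [[15, -19]; [-19, 99]]·[a, b]ᵀ = [33, -123]ᵀ.
Eliminating b: 99·(row 1) − (-19)·(row 2) gives 1124·a = 99·33 − (-19)·(-123) = 930, so a = 465/562.
Then b = ((-123) − (-19)·(465/562))/99 = -609/562.

a = 0.83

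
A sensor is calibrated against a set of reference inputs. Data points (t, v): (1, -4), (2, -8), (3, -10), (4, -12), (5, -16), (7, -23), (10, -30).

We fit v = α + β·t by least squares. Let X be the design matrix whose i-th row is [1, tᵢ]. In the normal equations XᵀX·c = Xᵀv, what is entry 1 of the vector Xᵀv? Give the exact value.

-103

Entry 1 ↔ basis 1, so (Xᵀv)_{1} = Σᵢ vᵢ = (1)·(-4) + (1)·(-8) + (1)·(-10) + (1)·(-12) + (1)·(-16) + (1)·(-23) + (1)·(-30) = -103.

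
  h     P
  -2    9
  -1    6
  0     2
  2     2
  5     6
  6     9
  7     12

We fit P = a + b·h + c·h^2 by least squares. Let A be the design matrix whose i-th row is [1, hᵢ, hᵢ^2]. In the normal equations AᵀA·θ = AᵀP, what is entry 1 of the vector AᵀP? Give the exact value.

Entry 1 ↔ basis 1, so (AᵀP)_{1} = Σᵢ Pᵢ = (1)·(9) + (1)·(6) + (1)·(2) + (1)·(2) + (1)·(6) + (1)·(9) + (1)·(12) = 46.

46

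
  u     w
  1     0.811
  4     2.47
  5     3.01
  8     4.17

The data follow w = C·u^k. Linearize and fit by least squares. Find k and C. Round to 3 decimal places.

k = 0.795, C = 0.817

Taking logs, ln w = k·ln u + ln C, so regress ln w on ln u.
XᵀX = [[8.8362, 5.0752]; [5.0752, 4]], rhs = [5.9963, 3.2246]ᵀ  (here Σln u = 5.0752, Σ(ln u)² = 8.8362, Σln w = 3.2246, Σln u·ln w = 5.9963).
Δ = 8.8362·4 − (5.0752)² = 9.5873; k = (5.9963·4 − 5.0752·3.2246)/9.5873 = 0.79478, ln C = (8.8362·3.2246 − 5.0752·5.9963)/9.5873 = -0.20226, so C = exp(-0.20226) = 0.81688.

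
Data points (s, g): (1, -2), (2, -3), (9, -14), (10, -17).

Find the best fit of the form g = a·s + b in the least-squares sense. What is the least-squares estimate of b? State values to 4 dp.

b = -0.0308

Sums needed: Σs·s = 186, Σs = 22, Σ1 = 4.
Moment sums: Σs·g = -304, Σg = -36.
Normal equations: [[186, 22]; [22, 4]]·[a, b]ᵀ = [-304, -36]ᵀ.
Eliminating b: 4·(row 1) − 22·(row 2) gives 260·a = 4·(-304) − 22·(-36) = -424, so a = -106/65.
Then b = ((-36) − 22·(-106/65))/4 = -2/65.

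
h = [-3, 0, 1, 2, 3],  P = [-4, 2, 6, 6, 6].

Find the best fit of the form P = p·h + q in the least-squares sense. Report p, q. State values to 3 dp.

p = 1.811, q = 2.113

XᵀX·[p, q]ᵀ = XᵀP reads: 23·p + 3·q = 48;  3·p + 5·q = 16.
Δ = 23·5 − 3² = 106.
p = (48·5 − 3·16)/106 = 96/53; q = (23·16 − 3·48)/106 = 112/53.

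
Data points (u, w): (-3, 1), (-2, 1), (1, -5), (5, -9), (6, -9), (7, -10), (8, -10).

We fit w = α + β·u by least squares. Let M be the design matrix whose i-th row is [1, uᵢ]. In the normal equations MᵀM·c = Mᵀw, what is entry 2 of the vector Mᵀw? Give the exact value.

Entry 2 ↔ basis u, so (Mᵀw)_{2} = Σᵢ (u)·wᵢ = (-3)·(1) + (-2)·(1) + (1)·(-5) + (5)·(-9) + (6)·(-9) + (7)·(-10) + (8)·(-10) = -259.

-259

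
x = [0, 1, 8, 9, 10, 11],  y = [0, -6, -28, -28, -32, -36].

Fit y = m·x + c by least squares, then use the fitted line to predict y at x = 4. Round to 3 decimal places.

Sums needed: Σx·x = 367, Σx = 39, Σ1 = 6.
And Σx·y = -1198, Σy = -130.
Normal equations: [[367, 39]; [39, 6]]·[m, c]ᵀ = [-1198, -130]ᵀ.
Δ = 367·6 − 39² = 681.
m = ((-1198)·6 − 39·(-130))/681 = -706/227; c = (367·(-130) − 39·(-1198))/681 = -988/681.
At x = 4: ŷ = (-706/227)·(4) + (-988/681)·(1) = -9460/681.

ŷ = -13.891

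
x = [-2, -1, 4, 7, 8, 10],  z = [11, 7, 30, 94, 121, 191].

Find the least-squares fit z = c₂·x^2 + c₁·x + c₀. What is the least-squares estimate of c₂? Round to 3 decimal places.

c₂ = 1.965

Forming MᵀM = [[16770, 1910, 234]; [1910, 234, 26]; [234, 26, 6]] and Mᵀz = [31981, 3627, 454]ᵀ gives MᵀM·[c₂, c₁, c₀]ᵀ = Mᵀz.
Solving the 3×3 system (Gaussian elimination) gives c₂ = 8749/4452, c₁ = -1237/1484, c₀ = 5869/2226.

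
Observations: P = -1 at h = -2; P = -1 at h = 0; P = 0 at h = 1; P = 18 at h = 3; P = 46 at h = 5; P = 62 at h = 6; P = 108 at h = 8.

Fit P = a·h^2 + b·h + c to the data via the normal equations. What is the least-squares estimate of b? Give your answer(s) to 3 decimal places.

From the data, Σh^2·h^2 = 6115, Σh^2·h = 873, Σh^2 = 139, Σh·h = 139, Σh = 21, Σ1 = 7.
Moment sums: Σh^2·P = 10452, Σh·P = 1522, ΣP = 232.
So AᵀA·[a, b, c]ᵀ = AᵀP: [[6115, 873, 139]; [873, 139, 21]; [139, 21, 7]]·[a, b, c]ᵀ = [10452, 1522, 232]ᵀ.
Solving the 3×3 system (Gaussian elimination) gives a = 1556/1083, b = 1623/722, c = -4615/2166.

b = 2.248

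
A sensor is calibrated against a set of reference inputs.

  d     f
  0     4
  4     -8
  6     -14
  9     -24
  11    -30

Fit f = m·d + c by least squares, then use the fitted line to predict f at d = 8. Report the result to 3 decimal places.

Setting ∂/∂m … = 0 gives: 254·m + 30·c = -662;  30·m + 5·c = -72.
Δ = 254·5 − 30² = 370.
m = ((-662)·5 − 30·(-72))/370 = -115/37; c = (254·(-72) − 30·(-662))/370 = 786/185.
At d = 8: f̂ = (-115/37)·(8) + (786/185)·(1) = -3814/185.

f̂ = -20.616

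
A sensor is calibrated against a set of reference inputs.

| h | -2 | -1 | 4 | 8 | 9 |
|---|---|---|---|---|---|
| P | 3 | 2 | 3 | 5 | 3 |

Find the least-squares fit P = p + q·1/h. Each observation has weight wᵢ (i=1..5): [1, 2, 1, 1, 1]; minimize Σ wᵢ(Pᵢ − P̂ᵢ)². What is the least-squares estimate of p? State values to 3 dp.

p = 3.454

Compute the Gram sums: Σwᵢ·1 = 6, Σwᵢ·1/h = -145/72, Σwᵢ·1/h·1/h = 12133/5184.
And Σwᵢ·P = 18, Σwᵢ·1/h·P = -91/24.
Δ = 6·(12133/5184) − (-145/72)² = 51773/5184.
p = (18·(12133/5184) − (-145/72)·(-91/24))/(51773/5184) = 178809/51773; q = (6·(-91/24) − (-145/72)·18)/(51773/5184) = 69984/51773.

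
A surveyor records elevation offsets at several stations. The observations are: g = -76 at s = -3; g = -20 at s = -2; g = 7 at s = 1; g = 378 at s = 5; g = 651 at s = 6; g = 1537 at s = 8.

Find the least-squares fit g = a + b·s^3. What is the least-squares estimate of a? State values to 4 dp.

a = 4.2019

Sums needed: Σ1 = 6, Σs^3 = 819, Σs^3·s^3 = 325219.
For Xᵀg: Σg = 2477, Σs^3·g = 977029.
Normal equations: [[6, 819]; [819, 325219]]·[a, b]ᵀ = [2477, 977029]ᵀ.
Determinant 6·325219 − 819² = 1280553.
a = (2477·325219 − 819·977029)/1280553 = 5380712/1280553; b = (6·977029 − 819·2477)/1280553 = 1277837/426851.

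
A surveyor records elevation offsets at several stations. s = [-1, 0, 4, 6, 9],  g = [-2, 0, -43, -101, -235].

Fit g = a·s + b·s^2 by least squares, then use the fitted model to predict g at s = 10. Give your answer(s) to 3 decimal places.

ĝ = -290.983

The normal equations are: 134·a + 1008·b = -2891;  1008·a + 8114·b = -23361.
Eliminating b: 8114·(row 1) − 1008·(row 2) gives 71212·a = 8114·(-2891) − 1008·(-23361) = 90314, so a = 45157/35606.
Then b = ((-23361) − 1008·(45157/35606))/8114 = -108123/35606.
At s = 10: ĝ = (45157/35606)·(10) + (-108123/35606)·(100) = -5180365/17803.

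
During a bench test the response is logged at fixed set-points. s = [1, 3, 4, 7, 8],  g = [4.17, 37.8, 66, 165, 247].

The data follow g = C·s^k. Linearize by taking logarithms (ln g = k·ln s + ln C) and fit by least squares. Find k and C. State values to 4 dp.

k = 1.9275, C = 4.3202

Linearized form: ln g = k·ln s + ln C. From the 5 transformed points,
Σln s = 6.5103, Σ(ln s)² = 11.2394, Σln g = 19.8652, Σln s·ln g = 31.1908.
Normal system: [[11.2394, 6.5103]; [6.5103, 5]]·[k, ln C]ᵀ = [31.1908, 19.8652]ᵀ.
Solving (det = 13.8136): k = 1.92753, ln C = 1.46329, so C = exp(1.46329) = 4.32016.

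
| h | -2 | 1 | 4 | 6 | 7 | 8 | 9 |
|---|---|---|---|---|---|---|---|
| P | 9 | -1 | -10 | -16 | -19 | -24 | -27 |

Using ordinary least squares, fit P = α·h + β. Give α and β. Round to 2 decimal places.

α = -3.23, β = 2.65

AᵀA·[α, β]ᵀ = AᵀP reads: 251·α + 33·β = -723;  33·α + 7·β = -88.
(Σh·h = 251, Σh = 33, Σ1 = 7, Σh·P = -723, ΣP = -88.)
Δ = 251·7 − 33² = 668.
α = ((-723)·7 − 33·(-88))/668 = -2157/668; β = (251·(-88) − 33·(-723))/668 = 1771/668.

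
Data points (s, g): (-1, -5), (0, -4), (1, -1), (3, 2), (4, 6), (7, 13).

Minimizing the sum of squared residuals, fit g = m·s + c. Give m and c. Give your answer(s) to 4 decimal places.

Normal-equation sums: Σs·s = 76, Σs = 14, Σ1 = 6.
For Xᵀg: Σs·g = 125, Σg = 11.
Normal equations: [[76, 14]; [14, 6]]·[m, c]ᵀ = [125, 11]ᵀ.
Eliminating c: 6·(row 1) − 14·(row 2) gives 260·m = 6·125 − 14·11 = 596, so m = 149/65.
Then c = (11 − 14·(149/65))/6 = -457/130.

m = 2.2923, c = -3.5154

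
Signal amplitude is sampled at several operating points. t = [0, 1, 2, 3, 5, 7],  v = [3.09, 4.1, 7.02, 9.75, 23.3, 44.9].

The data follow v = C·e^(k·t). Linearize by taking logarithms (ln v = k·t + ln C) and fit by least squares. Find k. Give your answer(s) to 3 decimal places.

Let Y = ln v. Fitting Y = k·t + ln C by least squares:
Σt = 18.0000, Σ(t)² = 88.0000, Σln v = 13.7181, Σt·ln v = 54.5136.
Normal system: [[88.0000, 18.0000]; [18.0000, 6]]·[k, ln C]ᵀ = [54.5136, 13.7181]ᵀ.
Slope k = (n·Σt·ln v − Σt·Σln v)/(n·Σ(t)² − (Σt)²) = (6·54.5136 − 18.0000·13.7181)/204.0000 = 0.39292; ln C = (Σln v − k·Σt)/n = 1.10758.

k = 0.393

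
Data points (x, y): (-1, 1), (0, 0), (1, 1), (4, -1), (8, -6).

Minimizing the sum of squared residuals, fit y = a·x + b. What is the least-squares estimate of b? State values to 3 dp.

Sums needed: Σx·x = 82, Σx = 12, Σ1 = 5.
And Σx·y = -52, Σy = -5.
So AᵀA·[a, b]ᵀ = Aᵀy: [[82, 12]; [12, 5]]·[a, b]ᵀ = [-52, -5]ᵀ.
Determinant 82·5 − 12² = 266.
a = ((-52)·5 − 12·(-5))/266 = -100/133; b = (82·(-5) − 12·(-52))/266 = 107/133.

b = 0.805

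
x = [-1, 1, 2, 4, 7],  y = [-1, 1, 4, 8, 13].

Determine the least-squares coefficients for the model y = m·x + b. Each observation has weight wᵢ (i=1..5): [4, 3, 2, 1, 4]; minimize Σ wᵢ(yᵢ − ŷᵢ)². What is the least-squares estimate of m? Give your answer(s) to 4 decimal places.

Sums needed: Σwᵢ·x·x = 227, Σwᵢ·x = 35, Σwᵢ·1 = 14.
For AᵀWy: Σwᵢ·x·y = 419, Σwᵢ·y = 67.
Determinant 227·14 − 35² = 1953.
m = (419·14 − 35·67)/1953 = 503/279; b = (227·67 − 35·419)/1953 = 544/1953.

m = 1.8029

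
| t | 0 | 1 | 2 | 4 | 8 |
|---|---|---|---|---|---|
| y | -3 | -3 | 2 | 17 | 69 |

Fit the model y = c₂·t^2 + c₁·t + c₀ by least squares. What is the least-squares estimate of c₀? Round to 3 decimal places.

c₀ = -3.831

The normal equations are: 4369·c₂ + 585·c₁ + 85·c₀ = 4693;  585·c₂ + 85·c₁ + 15·c₀ = 621;  85·c₂ + 15·c₁ + 5·c₀ = 82.
Inverting the 3×3 Gram matrix, [c₂, c₁, c₀]ᵀ = [821/806, 783/806, -249/65]ᵀ.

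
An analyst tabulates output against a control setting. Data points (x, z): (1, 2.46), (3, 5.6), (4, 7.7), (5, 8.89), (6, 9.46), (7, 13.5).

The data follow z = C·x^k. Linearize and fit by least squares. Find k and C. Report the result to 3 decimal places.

k = 0.826, C = 2.391

Taking logs, ln z = k·ln x + ln C, so regress ln z on ln x.
Σln x = 7.8320, Σ(ln x)² = 12.7160, Σln z = 11.6988, Σln x·ln z = 17.3297.
Equations: 12.7160·k + 7.8320·ln C = 17.3297;  7.8320·k + 6·ln C = 11.6988.
Δ = 12.7160·6 − (7.8320)² = 14.9557; k = (17.3297·6 − 7.8320·11.6988)/14.9557 = 0.82596, ln C = (12.7160·11.6988 − 7.8320·17.3297)/14.9557 = 0.87165, so C = exp(0.87165) = 2.39086.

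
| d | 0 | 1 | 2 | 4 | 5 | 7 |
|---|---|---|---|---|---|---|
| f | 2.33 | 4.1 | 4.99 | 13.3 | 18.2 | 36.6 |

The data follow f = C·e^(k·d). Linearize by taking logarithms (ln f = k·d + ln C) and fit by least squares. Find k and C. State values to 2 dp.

k = 0.39, C = 2.50

Let Y = ln f. Fitting Y = k·d + ln C by least squares:
Σd = 19.0000, Σ(d)² = 95.0000, Σln f = 12.9535, Σd·ln f = 54.6844.
Equations: 95.0000·k + 19.0000·ln C = 54.6844;  19.0000·k + 6·ln C = 12.9535.
Slope k = (n·Σd·ln f − Σd·Σln f)/(n·Σ(d)² − (Σd)²) = (6·54.6844 − 19.0000·12.9535)/209.0000 = 0.39229; ln C = (Σln f − k·Σd)/n = 0.91666, so C = exp(0.91666) = 2.50092.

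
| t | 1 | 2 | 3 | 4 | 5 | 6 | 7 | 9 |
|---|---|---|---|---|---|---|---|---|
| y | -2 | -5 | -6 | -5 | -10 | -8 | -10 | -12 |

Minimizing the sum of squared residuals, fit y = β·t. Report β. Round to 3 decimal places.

β = -1.475

Sums needed: Σt·t = 221.
For Aᵀy: Σt·y = -326.
Normal equations: [[221]]·[β]ᵀ = [-326]ᵀ.
β = (-326)/221 = -1.47511.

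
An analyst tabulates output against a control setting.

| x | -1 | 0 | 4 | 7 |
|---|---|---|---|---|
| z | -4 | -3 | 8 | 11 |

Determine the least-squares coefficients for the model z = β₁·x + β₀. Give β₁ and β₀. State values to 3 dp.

β₁ = 2.024, β₀ = -2.061

Compute the Gram sums: Σx·x = 66, Σx = 10, Σ1 = 4.
Right-hand side: Σx·z = 113, Σz = 12.
Normal equations: [[66, 10]; [10, 4]]·[β₁, β₀]ᵀ = [113, 12]ᵀ.
Eliminating β₀: 4·(row 1) − 10·(row 2) gives 164·β₁ = 4·113 − 10·12 = 332, so β₁ = 83/41.
Then β₀ = (12 − 10·(83/41))/4 = -169/82.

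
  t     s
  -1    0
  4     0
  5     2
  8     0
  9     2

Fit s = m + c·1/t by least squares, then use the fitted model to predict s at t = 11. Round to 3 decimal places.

Forming AᵀA = [[5, -113/360]; [-113/360, 146509/129600]] and Aᵀs = [4, 28/45]ᵀ gives AᵀA·[m, c]ᵀ = Aᵀs.
Eliminating c: (146509/129600)·(row 1) − (-113/360)·(row 2) gives (22493/4050)·m = (146509/129600)·4 − (-113/360)·(28/45) = 152837/32400, so m = 152837/179944.
Then c = ((28/45) − (-113/360)·(152837/179944))/(146509/129600) = 17685/22493.
At t = 11: ŝ = (152837/179944)·(1) + (17685/22493)·(1/11) = 1822687/1979384.

ŝ = 0.921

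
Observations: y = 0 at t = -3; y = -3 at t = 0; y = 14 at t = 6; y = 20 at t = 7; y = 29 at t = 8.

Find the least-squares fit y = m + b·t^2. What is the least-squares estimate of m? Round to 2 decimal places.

Compute the Gram sums: Σ1 = 5, Σt^2 = 158, Σt^2·t^2 = 7874.
Moment sums: Σy = 60, Σt^2·y = 3340.
Normal equations: [[5, 158]; [158, 7874]]·[m, b]ᵀ = [60, 3340]ᵀ.
Determinant 5·7874 − 158² = 14406.
m = (60·7874 − 158·3340)/14406 = -27640/7203; b = (5·3340 − 158·60)/14406 = 3610/7203.

m = -3.84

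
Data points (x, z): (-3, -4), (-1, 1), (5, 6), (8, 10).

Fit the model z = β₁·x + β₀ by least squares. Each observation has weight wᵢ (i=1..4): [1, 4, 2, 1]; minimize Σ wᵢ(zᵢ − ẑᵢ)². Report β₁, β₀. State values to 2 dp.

β₁ = 1.05, β₀ = 1.30

Sums needed: Σwᵢ·x·x = 127, Σwᵢ·x = 11, Σwᵢ·1 = 8.
Right-hand side: Σwᵢ·x·z = 148, Σwᵢ·z = 22.
So MᵀWM·[β₁, β₀]ᵀ = MᵀWz: [[127, 11]; [11, 8]]·[β₁, β₀]ᵀ = [148, 22]ᵀ.
Eliminating β₀: 8·(row 1) − 11·(row 2) gives 895·β₁ = 8·148 − 11·22 = 942, so β₁ = 942/895.
Then β₀ = (22 − 11·(942/895))/8 = 1166/895.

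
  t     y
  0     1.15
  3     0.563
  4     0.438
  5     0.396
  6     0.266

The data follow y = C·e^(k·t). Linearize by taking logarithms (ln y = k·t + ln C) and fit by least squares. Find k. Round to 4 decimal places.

Linearized form: ln y = k·t + ln C. From the 5 transformed points,
XᵀX = [[86.0000, 18.0000]; [18.0000, 5]], rhs = [-17.6028, -3.5109]ᵀ  (here Σt = 18.0000, Σ(t)² = 86.0000, Σln y = -3.5109, Σt·ln y = -17.6028).
Slope k = (n·Σt·ln y − Σt·Σln y)/(n·Σ(t)² − (Σt)²) = (5·-17.6028 − 18.0000·-3.5109)/106.0000 = -0.23414; ln C = (Σln y − k·Σt)/n = 0.14073.

k = -0.2341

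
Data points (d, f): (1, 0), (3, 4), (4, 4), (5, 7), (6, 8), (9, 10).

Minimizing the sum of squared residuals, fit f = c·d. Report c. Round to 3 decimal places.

Compute the Gram sums: Σd·d = 168.
For Xᵀf: Σd·f = 201.
XᵀX·[c]ᵀ = Xᵀf becomes [[168]]·[c]ᵀ = [201]ᵀ.
c = 201/168 = 1.19643.

c = 1.196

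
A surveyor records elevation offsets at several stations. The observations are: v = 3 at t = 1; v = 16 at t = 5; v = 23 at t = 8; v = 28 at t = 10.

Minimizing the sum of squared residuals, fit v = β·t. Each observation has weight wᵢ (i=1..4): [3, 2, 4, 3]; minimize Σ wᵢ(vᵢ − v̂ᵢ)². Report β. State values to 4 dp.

β = 2.8654

Sums needed: Σwᵢ·t·t = 609.
And Σwᵢ·t·v = 1745.
XᵀWX·[β]ᵀ = XᵀWv becomes [[609]]·[β]ᵀ = [1745]ᵀ.
β = 1745/609 = 2.86535.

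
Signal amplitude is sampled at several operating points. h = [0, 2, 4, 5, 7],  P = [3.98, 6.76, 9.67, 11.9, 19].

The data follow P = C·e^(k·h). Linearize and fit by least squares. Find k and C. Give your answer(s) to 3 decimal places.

k = 0.218, C = 4.108

Let Y = ln P. Fitting Y = k·h + ln C by least squares:
AᵀA = [[94.0000, 18.0000]; [18.0000, 5]], rhs = [45.8919, 10.9823]ᵀ  (here Σh = 18.0000, Σ(h)² = 94.0000, Σln P = 10.9823, Σh·ln P = 45.8919).
Δ = 94.0000·5 − (18.0000)² = 146.0000; k = (45.8919·5 − 18.0000·10.9823)/146.0000 = 0.21766, ln C = (94.0000·10.9823 − 18.0000·45.8919)/146.0000 = 1.41289, so C = exp(1.41289) = 4.10783.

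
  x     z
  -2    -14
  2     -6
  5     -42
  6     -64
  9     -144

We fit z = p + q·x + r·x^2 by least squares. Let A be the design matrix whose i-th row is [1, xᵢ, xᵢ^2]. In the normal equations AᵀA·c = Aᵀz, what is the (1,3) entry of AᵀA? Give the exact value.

150

Row 1 ↔ basis 1, column 3 ↔ basis x^2, so (AᵀA)_{1,3} = Σᵢ x^2 = (1)·(4) + (1)·(4) + (1)·(25) + (1)·(36) + (1)·(81) = 150.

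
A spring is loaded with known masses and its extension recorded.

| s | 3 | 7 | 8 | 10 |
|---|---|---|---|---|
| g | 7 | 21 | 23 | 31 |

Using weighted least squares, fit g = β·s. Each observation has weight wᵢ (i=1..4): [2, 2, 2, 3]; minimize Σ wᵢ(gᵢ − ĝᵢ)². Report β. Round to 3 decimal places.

β = 3.004

Sums needed: Σwᵢ·s·s = 544.
And Σwᵢ·s·g = 1634.
β = 1634/544 = 3.00368.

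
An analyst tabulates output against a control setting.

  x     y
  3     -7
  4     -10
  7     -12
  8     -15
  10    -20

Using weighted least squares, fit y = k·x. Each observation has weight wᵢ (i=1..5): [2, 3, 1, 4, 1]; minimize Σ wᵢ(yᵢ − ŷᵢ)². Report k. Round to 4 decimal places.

With design matrix A, AᵀWA = [[471]] and AᵀWy = [-926]ᵀ.
k = (-926)/471 = -1.96603.

k = -1.9660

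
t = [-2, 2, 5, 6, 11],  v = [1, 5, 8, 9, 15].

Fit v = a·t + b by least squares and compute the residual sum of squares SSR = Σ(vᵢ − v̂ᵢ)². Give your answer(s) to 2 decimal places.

The normal system MᵀM·[a, b]ᵀ = Mᵀv is [[190, 22]; [22, 5]]·[a, b]ᵀ = [267, 38]ᵀ.
Eliminating b: 5·(row 1) − 22·(row 2) gives 466·a = 5·267 − 22·38 = 499, so a = 499/466.
Then b = (38 − 22·(499/466))/5 = 673/233.
Residuals: 59/233, -7/233, -113/466, -73/233, 155/466; SSR = 155/466.

SSR = 0.33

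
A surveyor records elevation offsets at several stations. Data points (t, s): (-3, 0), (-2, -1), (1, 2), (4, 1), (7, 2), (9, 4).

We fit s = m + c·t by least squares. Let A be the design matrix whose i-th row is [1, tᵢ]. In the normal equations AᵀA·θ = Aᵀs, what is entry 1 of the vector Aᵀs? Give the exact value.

8

Entry 1 ↔ basis 1, so (Aᵀs)_{1} = Σᵢ sᵢ = (1)·(0) + (1)·(-1) + (1)·(2) + (1)·(1) + (1)·(2) + (1)·(4) = 8.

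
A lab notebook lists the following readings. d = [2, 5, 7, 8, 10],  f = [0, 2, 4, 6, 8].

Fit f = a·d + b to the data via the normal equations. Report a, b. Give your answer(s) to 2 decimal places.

a = 1.02, b = -2.54

Entries of MᵀM: Σd·d = 242, Σd = 32, Σ1 = 5.
For Mᵀf: Σd·f = 166, Σf = 20.
MᵀM·[a, b]ᵀ = Mᵀf becomes [[242, 32]; [32, 5]]·[a, b]ᵀ = [166, 20]ᵀ.
det = 242·5 − 32² = 186.
a = (166·5 − 32·20)/186 = 95/93; b = (242·20 − 32·166)/186 = -236/93.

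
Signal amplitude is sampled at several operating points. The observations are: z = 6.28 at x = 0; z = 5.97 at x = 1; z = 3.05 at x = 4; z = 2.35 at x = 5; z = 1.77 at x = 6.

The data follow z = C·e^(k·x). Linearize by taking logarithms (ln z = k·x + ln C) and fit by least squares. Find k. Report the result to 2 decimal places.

k = -0.22

Linearized form: ln z = k·x + ln C. From the 5 transformed points,
Sums: Σx = 16.0000, Σ(x)² = 78.0000, Σln z = 6.1647, Σx·ln z = 13.9453.
Normal system: [[78.0000, 16.0000]; [16.0000, 5]]·[k, ln C]ᵀ = [13.9453, 6.1647]ᵀ.
Solving (det = 134.0000): k = -0.21573, ln C = 1.92327.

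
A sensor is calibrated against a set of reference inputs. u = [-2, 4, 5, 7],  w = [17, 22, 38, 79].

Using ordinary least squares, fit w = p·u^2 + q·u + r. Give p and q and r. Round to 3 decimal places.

Normal-equation sums: Σu^2·u^2 = 3298, Σu^2·u = 524, Σu^2 = 94, Σu·u = 94, Σu = 14, Σ1 = 4.
Right-hand side: Σu^2·w = 5241, Σu·w = 797, Σw = 156.
So AᵀA·[p, q, r]ᵀ = Aᵀw: [[3298, 524, 94]; [524, 94, 14]; [94, 14, 4]]·[p, q, r]ᵀ = [5241, 797, 156]ᵀ.
Solving the 3×3 system (Gaussian elimination) gives p = 731/366, q = -1877/610, r = 2593/915.

p = 1.997, q = -3.077, r = 2.834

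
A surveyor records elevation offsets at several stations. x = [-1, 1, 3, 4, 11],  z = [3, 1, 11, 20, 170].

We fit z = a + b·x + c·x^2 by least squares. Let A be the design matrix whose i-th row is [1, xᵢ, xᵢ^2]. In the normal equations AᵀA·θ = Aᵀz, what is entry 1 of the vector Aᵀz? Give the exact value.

205

Entry 1 ↔ basis 1, so (Aᵀz)_{1} = Σᵢ zᵢ = (1)·(3) + (1)·(1) + (1)·(11) + (1)·(20) + (1)·(170) = 205.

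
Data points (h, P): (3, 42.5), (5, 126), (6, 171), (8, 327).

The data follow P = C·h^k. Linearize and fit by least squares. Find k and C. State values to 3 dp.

k = 2.064, C = 4.410

Linearized form: ln P = k·ln h + ln C. From the 4 transformed points,
Σln h = 6.5793, Σ(ln h)² = 11.3317, Σln P = 19.5174, Σln h·ln P = 33.1555.
Equations: 11.3317·k + 6.5793·ln C = 33.1555;  6.5793·k + 4·ln C = 19.5174.
Δ = 11.3317·4 − (6.5793)² = 2.0403; k = (33.1555·4 − 6.5793·19.5174)/2.0403 = 2.06431, ln C = (11.3317·19.5174 − 6.5793·33.1555)/2.0403 = 1.48394, so C = exp(1.48394) = 4.41029.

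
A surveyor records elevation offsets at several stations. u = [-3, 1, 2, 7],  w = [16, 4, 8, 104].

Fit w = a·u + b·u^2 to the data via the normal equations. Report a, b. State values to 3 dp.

a = 0.668, b = 2.024

With design matrix M, MᵀM = [[63, 325]; [325, 2499]] and Mᵀw = [700, 5276]ᵀ.
det = 63·2499 − 325² = 51812.
a = (700·2499 − 325·5276)/51812 = 8650/12953; b = (63·5276 − 325·700)/51812 = 26222/12953.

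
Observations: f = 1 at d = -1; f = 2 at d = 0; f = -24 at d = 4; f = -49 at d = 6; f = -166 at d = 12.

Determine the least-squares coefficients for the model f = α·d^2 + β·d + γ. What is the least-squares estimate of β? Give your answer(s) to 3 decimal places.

β = -2.420

The normal equations are: 22289·α + 2007·β + 197·γ = -26051;  2007·α + 197·β + 21·γ = -2383;  197·α + 21·β + 5·γ = -236.
(Σd^2·d^2 = 22289, Σd^2·d = 2007, Σd^2 = 197, Σd·d = 197, Σd = 21, Σ1 = 5, Σd^2·f = -26051, Σd·f = -2383, Σf = -236.)
Inverting the 3×3 Gram matrix, [α, β, γ]ᵀ = [-150763/157586, -381325/157586, 51784/78793]ᵀ.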